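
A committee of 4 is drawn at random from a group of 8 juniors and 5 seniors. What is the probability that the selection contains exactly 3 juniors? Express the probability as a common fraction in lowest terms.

The sample space is all 4-subsets of the 13: C(13,4) = 715.
Selections with exactly 3 juniors: choose 3 of the 8 juniors and 1 of the 5 seniors, C(8,3)·C(5,1) = 56·5 = 280.
Probability = 280/715 = 56/143.

56/143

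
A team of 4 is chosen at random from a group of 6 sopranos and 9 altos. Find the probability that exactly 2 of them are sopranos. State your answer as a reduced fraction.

36/91

Total number of selections: C(15,4) = 1365.
Selections with exactly 2 sopranos: choose 2 of the 6 sopranos and 2 of the 9 altos, C(6,2)·C(9,2) = 15·36 = 540.
Probability = 540/1365 = 36/91.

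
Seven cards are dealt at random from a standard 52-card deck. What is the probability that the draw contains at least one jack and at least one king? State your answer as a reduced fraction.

3105873/16723070

There are C(52,7) = 133784560 possible draws.
By inclusion-exclusion on the complements, draws missing all jacks or all kings: C(48,7) + C(48,7) − C(44,7) = 73629072 + 73629072 − 38320568 = 108937576.
So draws with at least one of each: 133784560 − 108937576 = 24846984, probability 24846984/133784560 = 3105873/16723070.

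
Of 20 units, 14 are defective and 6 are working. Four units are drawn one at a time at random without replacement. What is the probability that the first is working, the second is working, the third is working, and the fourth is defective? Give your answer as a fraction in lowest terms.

Multiply the conditional probabilities at each draw: 6/20 · 5/19 · 4/18 · 14/17 = 1680/116280 = 14/969.

14/969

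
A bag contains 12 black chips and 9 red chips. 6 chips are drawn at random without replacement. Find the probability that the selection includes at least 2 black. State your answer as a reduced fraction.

Total selections: C(21,6) = 54264.
Count the complement (fewer than 2 black): C(12,0)·C(9,6) + C(12,1)·C(9,5) = 84 + 1512 = 1596.
Probability = 1 − 1596/54264 = 52668/54264 = 33/34.

33/34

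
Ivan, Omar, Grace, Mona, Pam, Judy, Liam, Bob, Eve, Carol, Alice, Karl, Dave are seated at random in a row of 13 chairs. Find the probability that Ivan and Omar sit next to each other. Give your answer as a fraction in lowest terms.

2/13

There are 13! = 6227020800 arrangements.
Treat Ivan and Omar as a block: 12! arrangements of the blocks × 2 orders within the block = 2·479001600 = 958003200.
Probability = 958003200/6227020800 = 2/13.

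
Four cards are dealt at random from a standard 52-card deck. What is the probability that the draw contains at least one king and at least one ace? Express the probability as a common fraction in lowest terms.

1332/20825

There are C(52,4) = 270725 possible draws.
By inclusion-exclusion on the complements, draws missing all kings or all aces: C(48,4) + C(48,4) − C(44,4) = 194580 + 194580 − 135751 = 253409.
So draws with at least one of each: 270725 − 253409 = 17316, probability 17316/270725 = 1332/20825.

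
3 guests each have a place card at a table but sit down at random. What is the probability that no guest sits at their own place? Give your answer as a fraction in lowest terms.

1/3

There are 3! = 6 seatings.
By inclusion-exclusion, seatings with no fixed points: C(3,0)·3! − C(3,1)·2! + C(3,2)·1! − C(3,3)·0! = 2.
Probability = 2/6 = 1/3.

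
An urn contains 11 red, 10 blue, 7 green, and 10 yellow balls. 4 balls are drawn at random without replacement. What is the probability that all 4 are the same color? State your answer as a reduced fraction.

There are C(38,4) = 73815 ways to draw 4 balls.
All same color: C(11,4) + C(10,4) + C(7,4) + C(10,4) = 330 + 210 + 35 + 210 = 785.
Probability = 785/73815 = 157/14763.

157/14763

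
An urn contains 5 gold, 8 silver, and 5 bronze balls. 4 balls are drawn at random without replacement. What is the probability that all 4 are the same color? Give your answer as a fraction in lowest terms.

There are C(18,4) = 3060 ways to draw 4 balls.
All same color: C(5,4) + C(8,4) + C(5,4) = 5 + 70 + 5 = 80.
Probability = 80/3060 = 4/153.

4/153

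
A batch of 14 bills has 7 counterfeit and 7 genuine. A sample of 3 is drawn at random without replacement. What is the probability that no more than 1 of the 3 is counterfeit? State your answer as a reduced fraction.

There are C(14,3) = 364 ways to choose the 3.
Favorable selections (no more than 1 counterfeit): C(7,0)·C(7,3) + C(7,1)·C(7,2) = 35 + 147 = 182.
Probability = 182/364 = 1/2.

1/2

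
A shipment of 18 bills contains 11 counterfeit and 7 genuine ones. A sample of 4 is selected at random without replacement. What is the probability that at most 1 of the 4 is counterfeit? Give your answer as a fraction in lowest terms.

7/51

There are C(18,4) = 3060 ways to choose the 4.
Favorable selections (at most 1 counterfeit): C(11,0)·C(7,4) + C(11,1)·C(7,3) = 35 + 385 = 420.
Probability = 420/3060 = 7/51.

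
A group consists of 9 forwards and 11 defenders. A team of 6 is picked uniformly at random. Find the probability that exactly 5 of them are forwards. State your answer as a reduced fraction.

231/6460

There are C(20,6) = 38760 ways to choose 6 from 20.
Selections with exactly 5 forwards: choose 5 of the 9 forwards and 1 of the 11 defenders, C(9,5)·C(11,1) = 126·11 = 1386.
Probability = 1386/38760 = 231/6460.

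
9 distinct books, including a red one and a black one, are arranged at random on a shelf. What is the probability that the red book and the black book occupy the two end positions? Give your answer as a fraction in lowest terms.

1/36

There are 9! = 362880 arrangements.
Place the red book and the black book at the ends in 2 ways, arrange the remaining 7 in 7! = 5040 ways: 2·5040 = 10080.
Probability = 10080/362880 = 1/36.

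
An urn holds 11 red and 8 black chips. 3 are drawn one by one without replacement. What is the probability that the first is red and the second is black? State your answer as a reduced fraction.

Multiply the conditional probabilities at each draw: 11/19 · 8/18 = 88/342 = 44/171.

44/171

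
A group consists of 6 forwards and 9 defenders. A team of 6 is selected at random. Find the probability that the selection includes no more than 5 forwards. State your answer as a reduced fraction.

5004/5005

There are C(15,6) = 5005 ways to choose the 6.
The complement is exactly 6 forwards: C(6,6)·C(9,0) = 1.
Probability = 1 − 1/5005 = 5004/5005.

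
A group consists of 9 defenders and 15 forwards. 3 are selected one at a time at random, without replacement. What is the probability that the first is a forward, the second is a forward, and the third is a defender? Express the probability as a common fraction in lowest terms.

Multiply the conditional probabilities at each draw: 15/24 · 14/23 · 9/22 = 1890/12144 = 315/2024.

315/2024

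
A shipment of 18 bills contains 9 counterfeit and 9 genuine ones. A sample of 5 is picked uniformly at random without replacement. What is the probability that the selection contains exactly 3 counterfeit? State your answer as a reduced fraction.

6/17

There are C(18,5) = 8568 ways to choose 5 from 18.
Selections with exactly 3 counterfeit: choose 3 of the 9 counterfeit and 2 of the 9 genuine, C(9,3)·C(9,2) = 84·36 = 3024.
Probability = 3024/8568 = 6/17.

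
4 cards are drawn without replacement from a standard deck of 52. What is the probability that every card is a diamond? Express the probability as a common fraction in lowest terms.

There are C(52,4) = 270725 possible 4-card hands.
Hands that are all diamonds: C(13,4) = 715.
Probability = 715/270725 = 11/4165.

11/4165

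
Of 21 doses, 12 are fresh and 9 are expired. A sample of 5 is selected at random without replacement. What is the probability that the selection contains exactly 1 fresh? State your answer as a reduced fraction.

The sample space is all 5-subsets of the 21: C(21,5) = 20349.
Selections with exactly 1 fresh: choose 1 of the 12 fresh and 4 of the 9 expired, C(12,1)·C(9,4) = 12·126 = 1512.
Probability = 1512/20349 = 24/323.

24/323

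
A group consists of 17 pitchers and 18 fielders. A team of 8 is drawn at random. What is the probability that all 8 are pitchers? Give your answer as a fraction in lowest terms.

There are C(35,8) = 23535820 possible selections.
Selections with all pitchers: C(17,8) = 24310.
Probability = 24310/23535820 = 13/12586.

13/12586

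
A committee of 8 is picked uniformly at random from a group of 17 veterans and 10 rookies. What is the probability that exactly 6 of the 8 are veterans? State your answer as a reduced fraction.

952/3795

The sample space is all 8-subsets of the 27: C(27,8) = 2220075.
Selections with exactly 6 veterans: choose 6 of the 17 veterans and 2 of the 10 rookies, C(17,6)·C(10,2) = 12376·45 = 556920.
Probability = 556920/2220075 = 952/3795.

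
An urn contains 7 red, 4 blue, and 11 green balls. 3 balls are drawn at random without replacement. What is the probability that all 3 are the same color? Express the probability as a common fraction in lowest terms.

There are C(22,3) = 1540 ways to draw 3 balls.
All same color: C(7,3) + C(4,3) + C(11,3) = 35 + 4 + 165 = 204.
Probability = 204/1540 = 51/385.

51/385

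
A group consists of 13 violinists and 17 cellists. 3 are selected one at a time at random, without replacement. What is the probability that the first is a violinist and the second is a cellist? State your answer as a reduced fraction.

221/870

Multiply the conditional probabilities at each draw: 13/30 · 17/29 = 221/870.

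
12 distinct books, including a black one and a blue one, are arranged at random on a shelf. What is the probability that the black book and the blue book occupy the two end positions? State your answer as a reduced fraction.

There are 12! = 479001600 arrangements.
Place the black book and the blue book at the ends in 2 ways, arrange the remaining 10 in 10! = 3628800 ways: 2·3628800 = 7257600.
Probability = 7257600/479001600 = 1/66.

1/66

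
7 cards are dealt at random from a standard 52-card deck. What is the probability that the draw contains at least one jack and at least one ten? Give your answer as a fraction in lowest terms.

There are C(52,7) = 133784560 possible draws.
By inclusion-exclusion on the complements, draws missing all jacks or all tens: C(48,7) + C(48,7) − C(44,7) = 73629072 + 73629072 − 38320568 = 108937576.
So draws with at least one of each: 133784560 − 108937576 = 24846984, probability 24846984/133784560 = 3105873/16723070.

3105873/16723070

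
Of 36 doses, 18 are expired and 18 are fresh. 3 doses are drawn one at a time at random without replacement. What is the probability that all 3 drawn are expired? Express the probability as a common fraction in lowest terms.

Multiply the conditional probabilities at each draw: 18/36 · 17/35 · 16/34 = 4896/42840 = 4/35.

4/35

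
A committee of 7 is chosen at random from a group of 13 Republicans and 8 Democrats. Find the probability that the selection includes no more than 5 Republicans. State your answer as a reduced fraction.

2801/3230

Total selections: C(21,7) = 116280.
Count the complement (more than 5 Republicans): C(13,6)·C(8,1) + C(13,7)·C(8,0) = 13728 + 1716 = 15444.
Probability = 1 − 15444/116280 = 100836/116280 = 2801/3230.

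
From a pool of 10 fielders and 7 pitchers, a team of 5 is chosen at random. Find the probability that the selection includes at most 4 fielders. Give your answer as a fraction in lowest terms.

There are C(17,5) = 6188 ways to choose the 5.
Favorable selections (at most 4 fielders): C(10,0)·C(7,5) + C(10,1)·C(7,4) + C(10,2)·C(7,3) + C(10,3)·C(7,2) + C(10,4)·C(7,1) = 21 + 350 + 1575 + 2520 + 1470 = 5936.
Probability = 5936/6188 = 212/221.

212/221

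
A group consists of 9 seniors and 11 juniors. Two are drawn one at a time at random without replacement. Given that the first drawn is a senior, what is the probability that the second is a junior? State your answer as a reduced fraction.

11/19

After removing one senior, 19 remain: 8 seniors and 11 juniors.
So the probability the next is a junior is 11/19.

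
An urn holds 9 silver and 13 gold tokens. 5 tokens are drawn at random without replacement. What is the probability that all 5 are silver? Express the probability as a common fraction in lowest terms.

There are C(22,5) = 26334 possible selections.
Selections with all silver: C(9,5) = 126.
Probability = 126/26334 = 1/209.

1/209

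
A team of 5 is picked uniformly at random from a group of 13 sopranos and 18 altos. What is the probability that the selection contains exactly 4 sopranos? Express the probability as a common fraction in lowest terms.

Total number of selections: C(31,5) = 169911.
Selections with exactly 4 sopranos: choose 4 of the 13 sopranos and 1 of the 18 altos, C(13,4)·C(18,1) = 715·18 = 12870.
Probability = 12870/169911 = 1430/18879.

1430/18879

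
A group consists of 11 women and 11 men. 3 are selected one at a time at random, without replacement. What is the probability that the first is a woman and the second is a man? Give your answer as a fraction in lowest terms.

11/42

Multiply the conditional probabilities at each draw: 11/22 · 11/21 = 121/462 = 11/42.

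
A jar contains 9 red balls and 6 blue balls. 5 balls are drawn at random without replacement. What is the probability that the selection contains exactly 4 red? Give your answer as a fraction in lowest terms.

The sample space is all 5-subsets of the 15: C(15,5) = 3003.
Selections with exactly 4 red: choose 4 of the 9 red and 1 of the 6 blue, C(9,4)·C(6,1) = 126·6 = 756.
Probability = 756/3003 = 36/143.

36/143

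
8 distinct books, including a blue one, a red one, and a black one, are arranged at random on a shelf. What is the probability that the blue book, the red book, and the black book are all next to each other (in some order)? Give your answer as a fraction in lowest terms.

3/28

There are 8! = 40320 arrangements.
Treat the three as one block: 6! placements × 3! orders within the block = 720·6 = 4320.
Probability = 4320/40320 = 3/28.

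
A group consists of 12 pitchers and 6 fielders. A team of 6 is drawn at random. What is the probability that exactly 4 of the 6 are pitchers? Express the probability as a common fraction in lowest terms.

The sample space is all 6-subsets of the 18: C(18,6) = 18564.
Selections with exactly 4 pitchers: choose 4 of the 12 pitchers and 2 of the 6 fielders, C(12,4)·C(6,2) = 495·15 = 7425.
Probability = 7425/18564 = 2475/6188.

2475/6188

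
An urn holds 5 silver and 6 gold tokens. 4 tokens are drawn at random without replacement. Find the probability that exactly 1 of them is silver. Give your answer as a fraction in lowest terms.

There are C(11,4) = 330 ways to choose 4 from 11.
Selections with exactly 1 silver: choose 1 of the 5 silver and 3 of the 6 gold, C(5,1)·C(6,3) = 5·20 = 100.
Probability = 100/330 = 10/33.

10/33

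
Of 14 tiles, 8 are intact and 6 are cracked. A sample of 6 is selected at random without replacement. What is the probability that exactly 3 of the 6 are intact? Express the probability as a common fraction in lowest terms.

160/429

There are C(14,6) = 3003 ways to choose 6 from 14.
Selections with exactly 3 intact: choose 3 of the 8 intact and 3 of the 6 cracked, C(8,3)·C(6,3) = 56·20 = 1120.
Probability = 1120/3003 = 160/429.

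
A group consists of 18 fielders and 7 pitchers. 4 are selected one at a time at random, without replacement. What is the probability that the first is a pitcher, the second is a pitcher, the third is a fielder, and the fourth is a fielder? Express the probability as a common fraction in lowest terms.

1071/25300

Multiply the conditional probabilities at each draw: 7/25 · 6/24 · 18/23 · 17/22 = 12852/303600 = 1071/25300.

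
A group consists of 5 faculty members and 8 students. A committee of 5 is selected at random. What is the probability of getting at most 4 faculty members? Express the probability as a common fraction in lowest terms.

1286/1287

Total selections: C(13,5) = 1287.
The complement is exactly 5 faculty members: C(5,5)·C(8,0) = 1.
Probability = 1 − 1/1287 = 1286/1287.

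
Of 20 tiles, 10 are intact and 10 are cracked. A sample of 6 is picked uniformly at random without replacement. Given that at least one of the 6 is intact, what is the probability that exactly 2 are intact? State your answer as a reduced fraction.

63/257

Work in counts. Selections with at least one intact: C(20,6) − C(10,6) = 38760 − 210 = 38550.
Of those, selections where exactly 2 are intact: C(10,2)·C(10,4) = 45·210 = 9450.
Conditional probability = 9450/38550 = 63/257.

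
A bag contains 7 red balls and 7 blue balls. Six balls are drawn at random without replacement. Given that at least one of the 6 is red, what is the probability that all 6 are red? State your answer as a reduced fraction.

Work in counts. Selections with at least one red: C(14,6) − C(7,6) = 3003 − 7 = 2996.
Of those, selections where all 6 are red: C(7,6) = 7.
Conditional probability = 7/2996 = 1/428.

1/428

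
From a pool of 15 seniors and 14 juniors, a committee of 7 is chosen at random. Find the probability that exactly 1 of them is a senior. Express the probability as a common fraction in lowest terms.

77/2668

Total number of selections: C(29,7) = 1560780.
Selections with exactly 1 senior: choose 1 of the 15 seniors and 6 of the 14 juniors, C(15,1)·C(14,6) = 15·3003 = 45045.
Probability = 45045/1560780 = 77/2668.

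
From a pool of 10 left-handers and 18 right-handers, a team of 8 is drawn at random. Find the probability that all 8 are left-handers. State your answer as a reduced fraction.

There are C(28,8) = 3108105 possible selections.
Selections with all left-handers: C(10,8) = 45.
Probability = 45/3108105 = 1/69069.

1/69069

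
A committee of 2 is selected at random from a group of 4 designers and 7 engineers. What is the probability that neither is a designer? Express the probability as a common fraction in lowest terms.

21/55

There are C(11,2) = 55 possible selections.
Selections with no designers (all engineers): C(7,2) = 21.
Probability = 21/55.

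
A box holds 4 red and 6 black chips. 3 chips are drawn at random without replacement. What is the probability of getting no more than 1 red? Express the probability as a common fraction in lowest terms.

Total selections: C(10,3) = 120.
Favorable selections (no more than 1 red): C(4,0)·C(6,3) + C(4,1)·C(6,2) = 20 + 60 = 80.
Probability = 80/120 = 2/3.

2/3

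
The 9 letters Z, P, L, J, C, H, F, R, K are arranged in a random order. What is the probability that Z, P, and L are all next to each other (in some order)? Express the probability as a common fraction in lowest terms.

1/12

There are 9! = 362880 arrangements.
Treat the three as one block: 7! placements × 3! orders within the block = 5040·6 = 30240.
Probability = 30240/362880 = 1/12.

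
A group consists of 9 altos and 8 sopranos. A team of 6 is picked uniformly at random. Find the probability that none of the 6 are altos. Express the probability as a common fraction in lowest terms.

1/442

There are C(17,6) = 12376 possible selections.
Selections with no altos (all sopranos): C(8,6) = 28.
Probability = 28/12376 = 1/442.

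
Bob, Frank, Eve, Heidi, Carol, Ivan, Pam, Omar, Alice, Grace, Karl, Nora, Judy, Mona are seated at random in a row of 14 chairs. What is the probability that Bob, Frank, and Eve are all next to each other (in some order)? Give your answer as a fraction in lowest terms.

3/91

There are 14! = 87178291200 arrangements.
Treat the three as one block: 12! placements × 3! orders within the block = 479001600·6 = 2874009600.
Probability = 2874009600/87178291200 = 3/91.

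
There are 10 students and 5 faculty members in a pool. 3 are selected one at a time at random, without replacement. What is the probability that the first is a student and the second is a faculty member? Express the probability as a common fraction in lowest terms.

Multiply the conditional probabilities at each draw: 10/15 · 5/14 = 50/210 = 5/21.

5/21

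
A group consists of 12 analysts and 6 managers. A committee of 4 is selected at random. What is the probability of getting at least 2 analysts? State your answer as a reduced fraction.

11/12

There are C(18,4) = 3060 ways to choose the 4.
Favorable selections (at least 2 analysts): C(12,2)·C(6,2) + C(12,3)·C(6,1) + C(12,4)·C(6,0) = 990 + 1320 + 495 = 2805.
Probability = 2805/3060 = 11/12.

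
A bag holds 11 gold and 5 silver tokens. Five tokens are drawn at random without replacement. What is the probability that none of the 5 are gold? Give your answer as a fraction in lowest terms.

1/4368

There are C(16,5) = 4368 possible selections.
Selections with no gold (all silver): C(5,5) = 1.
Probability = 1/4368.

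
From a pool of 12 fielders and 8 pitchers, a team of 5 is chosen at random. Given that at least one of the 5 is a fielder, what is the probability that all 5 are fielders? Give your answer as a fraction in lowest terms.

99/1931

Work in counts. Selections with at least one fielder: C(20,5) − C(8,5) = 15504 − 56 = 15448.
Of those, selections where all 5 are fielders: C(12,5) = 792.
Conditional probability = 792/15448 = 99/1931.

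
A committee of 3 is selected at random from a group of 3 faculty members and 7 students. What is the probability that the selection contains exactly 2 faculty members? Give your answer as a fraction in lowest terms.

The sample space is all 3-subsets of the 10: C(10,3) = 120.
Selections with exactly 2 faculty members: choose 2 of the 3 faculty members and 1 of the 7 students, C(3,2)·C(7,1) = 3·7 = 21.
Probability = 21/120 = 7/40.

7/40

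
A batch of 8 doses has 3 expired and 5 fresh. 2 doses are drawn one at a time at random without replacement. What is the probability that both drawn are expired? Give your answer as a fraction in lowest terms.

3/28

Multiply the conditional probabilities at each draw: 3/8 · 2/7 = 6/56 = 3/28.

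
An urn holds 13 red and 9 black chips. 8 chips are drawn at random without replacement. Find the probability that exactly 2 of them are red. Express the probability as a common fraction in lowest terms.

364/17765

Total number of selections: C(22,8) = 319770.
Selections with exactly 2 red: choose 2 of the 13 red and 6 of the 9 black, C(13,2)·C(9,6) = 78·84 = 6552.
Probability = 6552/319770 = 364/17765.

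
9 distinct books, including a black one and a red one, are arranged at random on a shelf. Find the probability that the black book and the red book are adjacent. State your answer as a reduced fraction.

There are 9! = 362880 arrangements.
Treat the black book and the red book as a block: 8! arrangements of the blocks × 2 orders within the block = 2·40320 = 80640.
Probability = 80640/362880 = 2/9.

2/9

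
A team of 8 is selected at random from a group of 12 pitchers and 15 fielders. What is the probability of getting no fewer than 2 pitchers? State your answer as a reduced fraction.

Total selections: C(27,8) = 2220075.
Count the complement (fewer than 2 pitchers): C(12,0)·C(15,8) + C(12,1)·C(15,7) = 6435 + 77220 = 83655.
Probability = 1 − 83655/2220075 = 2136420/2220075 = 332/345.

332/345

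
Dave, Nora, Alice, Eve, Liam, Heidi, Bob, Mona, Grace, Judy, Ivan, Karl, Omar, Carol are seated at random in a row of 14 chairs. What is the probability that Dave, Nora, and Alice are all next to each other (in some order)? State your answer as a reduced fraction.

There are 14! = 87178291200 arrangements.
Treat the three as one block: 12! placements × 3! orders within the block = 479001600·6 = 2874009600.
Probability = 2874009600/87178291200 = 3/91.

3/91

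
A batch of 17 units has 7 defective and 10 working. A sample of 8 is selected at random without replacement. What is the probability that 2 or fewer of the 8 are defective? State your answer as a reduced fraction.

Total selections: C(17,8) = 24310.
Favorable selections (2 or fewer defective): C(7,0)·C(10,8) + C(7,1)·C(10,7) + C(7,2)·C(10,6) = 45 + 840 + 4410 = 5295.
Probability = 5295/24310 = 1059/4862.

1059/4862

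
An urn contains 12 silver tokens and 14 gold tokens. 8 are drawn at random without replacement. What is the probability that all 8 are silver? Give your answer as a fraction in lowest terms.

There are C(26,8) = 1562275 possible selections.
Selections with all silver: C(12,8) = 495.
Probability = 495/1562275 = 9/28405.

9/28405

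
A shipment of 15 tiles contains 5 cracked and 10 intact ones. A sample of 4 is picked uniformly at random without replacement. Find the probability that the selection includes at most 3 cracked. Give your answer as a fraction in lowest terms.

272/273

Total selections: C(15,4) = 1365.
The complement is exactly 4 cracked: C(5,4)·C(10,0) = 5.
Probability = 1 − 5/1365 = 1360/1365 = 272/273.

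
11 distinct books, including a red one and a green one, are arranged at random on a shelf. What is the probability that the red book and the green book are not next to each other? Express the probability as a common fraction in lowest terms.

There are 11! = 39916800 arrangements.
Arrangements with the red book and the green book adjacent: 2·10! = 7257600.
So not adjacent: 39916800 − 7257600 = 32659200, probability 32659200/39916800 = 9/11.

9/11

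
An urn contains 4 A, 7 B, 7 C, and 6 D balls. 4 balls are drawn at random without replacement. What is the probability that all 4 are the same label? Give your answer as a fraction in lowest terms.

43/5313

There are C(24,4) = 10626 ways to draw 4 balls.
All same label: C(4,4) + C(7,4) + C(7,4) + C(6,4) = 1 + 35 + 35 + 15 = 86.
Probability = 86/10626 = 43/5313.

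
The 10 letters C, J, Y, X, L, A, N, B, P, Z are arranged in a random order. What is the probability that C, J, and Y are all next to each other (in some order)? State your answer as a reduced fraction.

1/15

There are 10! = 3628800 arrangements.
Treat the three as one block: 8! placements × 3! orders within the block = 40320·6 = 241920.
Probability = 241920/3628800 = 1/15.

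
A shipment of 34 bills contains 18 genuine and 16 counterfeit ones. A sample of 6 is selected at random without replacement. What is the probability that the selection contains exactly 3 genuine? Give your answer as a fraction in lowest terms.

Total number of selections: C(34,6) = 1344904.
Selections with exactly 3 genuine: choose 3 of the 18 genuine and 3 of the 16 counterfeit, C(18,3)·C(16,3) = 816·560 = 456960.
Probability = 456960/1344904 = 3360/9889.

3360/9889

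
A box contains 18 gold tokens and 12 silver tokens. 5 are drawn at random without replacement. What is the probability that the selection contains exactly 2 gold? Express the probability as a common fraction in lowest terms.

1870/7917

The sample space is all 5-subsets of the 30: C(30,5) = 142506.
Selections with exactly 2 gold: choose 2 of the 18 gold and 3 of the 12 silver, C(18,2)·C(12,3) = 153·220 = 33660.
Probability = 33660/142506 = 1870/7917.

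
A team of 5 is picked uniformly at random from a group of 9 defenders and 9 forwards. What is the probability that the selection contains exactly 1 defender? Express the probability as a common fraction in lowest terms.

9/68

There are C(18,5) = 8568 ways to choose 5 from 18.
Selections with exactly 1 defender: choose 1 of the 9 defenders and 4 of the 9 forwards, C(9,1)·C(9,4) = 9·126 = 1134.
Probability = 1134/8568 = 9/68.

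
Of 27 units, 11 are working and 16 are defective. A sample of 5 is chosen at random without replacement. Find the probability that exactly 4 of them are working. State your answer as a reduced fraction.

The sample space is all 5-subsets of the 27: C(27,5) = 80730.
Selections with exactly 4 working: choose 4 of the 11 working and 1 of the 16 defective, C(11,4)·C(16,1) = 330·16 = 5280.
Probability = 5280/80730 = 176/2691.

176/2691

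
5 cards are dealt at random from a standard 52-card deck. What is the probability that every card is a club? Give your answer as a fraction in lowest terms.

33/66640

There are C(52,5) = 2598960 possible 5-card hands.
Hands that are all clubs: C(13,5) = 1287.
Probability = 1287/2598960 = 33/66640.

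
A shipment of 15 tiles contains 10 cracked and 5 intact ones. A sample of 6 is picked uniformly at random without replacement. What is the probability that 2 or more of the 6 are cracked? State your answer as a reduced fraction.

999/1001

There are C(15,6) = 5005 ways to choose the 6.
The complement is exactly 1 cracked: C(10,1)·C(5,5) = 10.
Probability = 1 − 10/5005 = 4995/5005 = 999/1001.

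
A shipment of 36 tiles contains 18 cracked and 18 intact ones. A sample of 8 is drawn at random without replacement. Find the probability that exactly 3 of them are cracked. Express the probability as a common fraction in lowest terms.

Total number of selections: C(36,8) = 30260340.
Selections with exactly 3 cracked: choose 3 of the 18 cracked and 5 of the 18 intact, C(18,3)·C(18,5) = 816·8568 = 6991488.
Probability = 6991488/30260340 = 11424/49445.

11424/49445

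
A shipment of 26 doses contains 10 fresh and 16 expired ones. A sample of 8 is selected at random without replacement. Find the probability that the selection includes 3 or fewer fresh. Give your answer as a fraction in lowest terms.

Total selections: C(26,8) = 1562275.
Favorable selections (3 or fewer fresh): C(10,0)·C(16,8) + C(10,1)·C(16,7) + C(10,2)·C(16,6) + C(10,3)·C(16,5) = 12870 + 114400 + 360360 + 524160 = 1011790.
Probability = 1011790/1562275 = 15566/24035.

15566/24035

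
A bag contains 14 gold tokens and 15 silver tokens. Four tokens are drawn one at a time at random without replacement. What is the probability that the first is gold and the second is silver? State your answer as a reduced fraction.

Multiply the conditional probabilities at each draw: 14/29 · 15/28 = 210/812 = 15/58.

15/58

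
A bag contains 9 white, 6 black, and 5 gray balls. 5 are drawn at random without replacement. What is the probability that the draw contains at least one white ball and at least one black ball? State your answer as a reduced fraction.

There are C(20,5) = 15504 possible draws.
By inclusion-exclusion on the complements, draws missing all white or all black: C(11,5) + C(14,5) − C(5,5) = 462 + 2002 − 1 = 2463.
So draws with at least one of each: 15504 − 2463 = 13041, probability 13041/15504 = 4347/5168.

4347/5168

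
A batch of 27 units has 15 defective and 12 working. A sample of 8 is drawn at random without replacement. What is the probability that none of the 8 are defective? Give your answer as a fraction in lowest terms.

There are C(27,8) = 2220075 possible selections.
Selections with no defective (all working): C(12,8) = 495.
Probability = 495/2220075 = 1/4485.

1/4485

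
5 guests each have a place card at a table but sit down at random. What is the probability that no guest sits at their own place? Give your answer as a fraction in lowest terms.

11/30

There are 5! = 120 seatings.
By inclusion-exclusion, seatings with no fixed points: C(5,0)·5! − C(5,1)·4! + C(5,2)·3! − C(5,3)·2! + C(5,4)·1! − C(5,5)·0! = 44.
Probability = 44/120 = 11/30.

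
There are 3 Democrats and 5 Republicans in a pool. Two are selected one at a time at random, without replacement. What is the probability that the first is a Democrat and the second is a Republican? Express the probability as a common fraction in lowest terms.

Multiply the conditional probabilities at each draw: 3/8 · 5/7 = 15/56.

15/56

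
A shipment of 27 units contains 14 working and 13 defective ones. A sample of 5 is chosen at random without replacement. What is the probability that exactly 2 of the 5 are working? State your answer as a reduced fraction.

1001/3105

Total number of selections: C(27,5) = 80730.
Selections with exactly 2 working: choose 2 of the 14 working and 3 of the 13 defective, C(14,2)·C(13,3) = 91·286 = 26026.
Probability = 26026/80730 = 1001/3105.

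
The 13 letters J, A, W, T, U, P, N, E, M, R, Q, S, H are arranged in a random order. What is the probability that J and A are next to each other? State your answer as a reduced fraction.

There are 13! = 6227020800 arrangements.
Treat J and A as a block: 12! arrangements of the blocks × 2 orders within the block = 2·479001600 = 958003200.
Probability = 958003200/6227020800 = 2/13.

2/13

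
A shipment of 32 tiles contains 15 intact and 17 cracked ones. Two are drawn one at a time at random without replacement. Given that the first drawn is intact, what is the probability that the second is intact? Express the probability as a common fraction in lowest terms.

After removing one intact, 31 remain: 14 intact and 17 cracked.
So the probability the next is intact is 14/31.

14/31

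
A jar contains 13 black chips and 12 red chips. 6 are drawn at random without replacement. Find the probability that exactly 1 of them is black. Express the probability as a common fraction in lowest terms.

234/4025

Total number of selections: C(25,6) = 177100.
Selections with exactly 1 black: choose 1 of the 13 black and 5 of the 12 red, C(13,1)·C(12,5) = 13·792 = 10296.
Probability = 10296/177100 = 234/4025.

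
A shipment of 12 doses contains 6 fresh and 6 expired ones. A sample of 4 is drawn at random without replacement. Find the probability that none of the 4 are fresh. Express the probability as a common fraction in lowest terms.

1/33

There are C(12,4) = 495 possible selections.
Selections with no fresh (all expired): C(6,4) = 15.
Probability = 15/495 = 1/33.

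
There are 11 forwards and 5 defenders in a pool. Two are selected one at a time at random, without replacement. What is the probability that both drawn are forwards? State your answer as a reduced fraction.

11/24

Multiply the conditional probabilities at each draw: 11/16 · 10/15 = 110/240 = 11/24.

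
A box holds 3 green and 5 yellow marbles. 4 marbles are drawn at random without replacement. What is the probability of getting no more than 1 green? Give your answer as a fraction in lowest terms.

Total selections: C(8,4) = 70.
Favorable selections (no more than 1 green): C(3,0)·C(5,4) + C(3,1)·C(5,3) = 5 + 30 = 35.
Probability = 35/70 = 1/2.

1/2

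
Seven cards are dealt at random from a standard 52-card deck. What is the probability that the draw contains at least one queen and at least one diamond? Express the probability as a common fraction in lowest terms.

53122231/133784560

There are C(52,7) = 133784560 possible draws.
By inclusion-exclusion on the complements, draws missing all queens or all diamonds: C(48,7) + C(39,7) − C(36,7) = 73629072 + 15380937 − 8347680 = 80662329.
So draws with at least one of each: 133784560 − 80662329 = 53122231, probability 53122231/133784560.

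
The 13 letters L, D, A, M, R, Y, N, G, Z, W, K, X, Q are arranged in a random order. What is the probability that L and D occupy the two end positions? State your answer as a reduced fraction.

There are 13! = 6227020800 arrangements.
Place L and D at the ends in 2 ways, arrange the remaining 11 in 11! = 39916800 ways: 2·39916800 = 79833600.
Probability = 79833600/6227020800 = 1/78.

1/78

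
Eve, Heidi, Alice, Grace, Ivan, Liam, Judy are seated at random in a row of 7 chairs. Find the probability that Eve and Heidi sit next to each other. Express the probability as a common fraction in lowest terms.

2/7

There are 7! = 5040 arrangements.
Treat Eve and Heidi as a block: 6! arrangements of the blocks × 2 orders within the block = 2·720 = 1440.
Probability = 1440/5040 = 2/7.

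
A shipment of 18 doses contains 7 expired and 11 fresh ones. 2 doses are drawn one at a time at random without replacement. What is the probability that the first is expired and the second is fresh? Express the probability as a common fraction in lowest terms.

77/306

Multiply the conditional probabilities at each draw: 7/18 · 11/17 = 77/306.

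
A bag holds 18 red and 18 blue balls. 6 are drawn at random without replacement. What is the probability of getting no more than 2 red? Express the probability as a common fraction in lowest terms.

There are C(36,6) = 1947792 ways to choose the 6.
Favorable selections (no more than 2 red): C(18,0)·C(18,6) + C(18,1)·C(18,5) + C(18,2)·C(18,4) = 18564 + 154224 + 468180 = 640968.
Probability = 640968/1947792 = 1571/4774.

1571/4774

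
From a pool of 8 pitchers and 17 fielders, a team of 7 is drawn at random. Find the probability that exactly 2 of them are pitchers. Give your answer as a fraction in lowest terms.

43316/120175

There are C(25,7) = 480700 ways to choose 7 from 25.
Selections with exactly 2 pitchers: choose 2 of the 8 pitchers and 5 of the 17 fielders, C(8,2)·C(17,5) = 28·6188 = 173264.
Probability = 173264/480700 = 43316/120175.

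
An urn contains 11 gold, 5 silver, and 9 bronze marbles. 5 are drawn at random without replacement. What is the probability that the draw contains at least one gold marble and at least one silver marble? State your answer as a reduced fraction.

325/483

There are C(25,5) = 53130 possible draws.
By inclusion-exclusion on the complements, draws missing all gold or all silver: C(14,5) + C(20,5) − C(9,5) = 2002 + 15504 − 126 = 17380.
So draws with at least one of each: 53130 − 17380 = 35750, probability 35750/53130 = 325/483.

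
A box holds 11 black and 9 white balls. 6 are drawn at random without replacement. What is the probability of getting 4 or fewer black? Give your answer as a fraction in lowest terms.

There are C(20,6) = 38760 ways to choose the 6.
Count the complement (more than 4 black): C(11,5)·C(9,1) + C(11,6)·C(9,0) = 4158 + 462 = 4620.
Probability = 1 − 4620/38760 = 34140/38760 = 569/646.

569/646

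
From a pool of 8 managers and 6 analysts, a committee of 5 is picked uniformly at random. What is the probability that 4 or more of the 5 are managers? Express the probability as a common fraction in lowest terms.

34/143

There are C(14,5) = 2002 ways to choose the 5.
Favorable selections (4 or more managers): C(8,4)·C(6,1) + C(8,5)·C(6,0) = 420 + 56 = 476.
Probability = 476/2002 = 34/143.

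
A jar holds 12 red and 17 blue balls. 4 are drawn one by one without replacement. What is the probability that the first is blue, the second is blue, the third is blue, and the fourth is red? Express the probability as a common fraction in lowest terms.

Multiply the conditional probabilities at each draw: 17/29 · 16/28 · 15/27 · 12/26 = 48960/570024 = 680/7917.

680/7917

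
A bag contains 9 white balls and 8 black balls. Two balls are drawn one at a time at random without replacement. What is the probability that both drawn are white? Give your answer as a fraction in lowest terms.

9/34

Multiply the conditional probabilities at each draw: 9/17 · 8/16 = 72/272 = 9/34.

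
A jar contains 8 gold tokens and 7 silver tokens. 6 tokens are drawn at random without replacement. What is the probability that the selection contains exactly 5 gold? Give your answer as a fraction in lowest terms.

56/715

There are C(15,6) = 5005 ways to choose 6 from 15.
Selections with exactly 5 gold: choose 5 of the 8 gold and 1 of the 7 silver, C(8,5)·C(7,1) = 56·7 = 392.
Probability = 392/5005 = 56/715.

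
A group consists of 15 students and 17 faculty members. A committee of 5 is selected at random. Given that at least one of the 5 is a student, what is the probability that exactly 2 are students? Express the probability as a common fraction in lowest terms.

2550/6971

Work in counts. Selections with at least one student: C(32,5) − C(17,5) = 201376 − 6188 = 195188.
Of those, selections where exactly 2 are students: C(15,2)·C(17,3) = 105·680 = 71400.
Conditional probability = 71400/195188 = 2550/6971.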